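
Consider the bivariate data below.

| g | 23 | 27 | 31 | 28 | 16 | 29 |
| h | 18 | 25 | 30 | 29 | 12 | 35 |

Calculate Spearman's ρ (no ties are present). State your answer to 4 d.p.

Rank g: 2, 3, 6, 4, 1, 5
Rank h: 2, 3, 5, 4, 1, 6
d = rank(g) − rank(h): 0, 0, 1, 0, 0, -1; Σd² = 2
ρ = 1 − 6Σd² / [n(n²−1)] = 1 − 6×2 / (6×35) = 1 − 12/210 ≈ 0.9429

0.9429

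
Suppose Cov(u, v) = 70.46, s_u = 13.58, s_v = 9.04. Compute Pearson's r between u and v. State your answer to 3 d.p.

r = Cov(u,v) / (s_u · s_v) = 70.46 / (13.58 × 9.04)
  = 70.46 / 122.7632 ≈ 0.574

0.574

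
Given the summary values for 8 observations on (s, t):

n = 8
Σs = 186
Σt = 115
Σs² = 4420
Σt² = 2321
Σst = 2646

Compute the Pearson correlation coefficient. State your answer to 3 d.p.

r = (nΣst − ΣsΣt) / √[(nΣs² − (Σs)²)(nΣt² − (Σt)²)]
Numerator: 8×2646 − 186×115 = -222
Denominator: √[(35360 − 34596)(18568 − 13225)] = √[764 × 5343] = 2020.4089
r = -222 / 2020.4089 ≈ -0.110

-0.110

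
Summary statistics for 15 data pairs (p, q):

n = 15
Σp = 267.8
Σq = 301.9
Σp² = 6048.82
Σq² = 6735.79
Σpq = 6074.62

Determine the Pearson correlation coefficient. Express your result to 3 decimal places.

0.749

r = (nΣpq − ΣpΣq) / √[(nΣp² − (Σp)²)(nΣq² − (Σq)²)]
Numerator: 15×6074.62 − 267.8×301.9 = 10270.48
Denominator: √[(90732.3 − 71716.84)(101036.85 − 91143.61)] = √[19015.46 × 9893.24] = 13715.8488
r = 10270.48 / 13715.8488 ≈ 0.749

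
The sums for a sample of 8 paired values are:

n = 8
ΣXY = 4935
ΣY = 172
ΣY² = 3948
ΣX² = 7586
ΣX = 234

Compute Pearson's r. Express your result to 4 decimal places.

-0.2230

r = (nΣXY − ΣXΣY) / √[(nΣX² − (ΣX)²)(nΣY² − (ΣY)²)]
Numerator: 8×4935 − 234×172 = -768
Denominator: √[(60688 − 54756)(31584 − 29584)] = √[5932 × 2000] = 3444.4158
r = -768 / 3444.4158 ≈ -0.2230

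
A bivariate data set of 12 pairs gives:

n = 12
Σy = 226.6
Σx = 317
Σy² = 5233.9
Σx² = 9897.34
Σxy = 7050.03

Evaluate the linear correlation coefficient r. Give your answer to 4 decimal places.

0.8822

r = (nΣxy − ΣxΣy) / √[(nΣx² − (Σx)²)(nΣy² − (Σy)²)]
Numerator: 12×7050.03 − 317×226.6 = 12768.16
Denominator: √[(118768.08 − 100489)(62806.8 − 51347.56)] = √[18279.08 × 11459.24] = 14472.8838
r = 12768.16 / 14472.8838 ≈ 0.8822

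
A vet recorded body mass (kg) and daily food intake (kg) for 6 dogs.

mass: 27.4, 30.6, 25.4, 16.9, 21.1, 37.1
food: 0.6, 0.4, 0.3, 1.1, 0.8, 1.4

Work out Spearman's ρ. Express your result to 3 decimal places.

0.029

Rank mass: 4, 5, 3, 1, 2, 6
Rank food: 3, 2, 1, 5, 4, 6
d = rank(mass) − rank(food): 1, 3, 2, -4, -2, 0; Σd² = 34
ρ = 1 − 6Σd² / [n(n²−1)] = 1 − 6×34 / (6×35) = 1 − 204/210 ≈ 0.029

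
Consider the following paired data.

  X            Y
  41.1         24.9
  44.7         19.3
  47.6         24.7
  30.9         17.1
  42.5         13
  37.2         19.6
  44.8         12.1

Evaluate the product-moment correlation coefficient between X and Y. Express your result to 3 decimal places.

n = 7, ΣX = 288.8, ΣY = 130.7, ΣX² = 12105, ΣY² = 2594.57, ΣXY = 5413.91
nΣXY − ΣXΣY = 37897.37 − 37746.16 = 151.21
nΣX² − (ΣX)² = 84735 − 83405.44 = 1329.56; nΣY² − (ΣY)² = 18161.99 − 17082.49 = 1079.5
r = 151.21 / √(1329.56 × 1079.5) = 151.21 / 1198.0234 ≈ 0.126

0.126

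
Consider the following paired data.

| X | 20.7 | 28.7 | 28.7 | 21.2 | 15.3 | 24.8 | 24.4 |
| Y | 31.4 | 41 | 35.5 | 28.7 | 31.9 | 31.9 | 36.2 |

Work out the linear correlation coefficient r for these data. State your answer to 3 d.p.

0.686

n = 7, ΣX = 163.8, ΣY = 236.6, ΣX² = 3969.8, ΣY² = 8096.56, ΣXY = 5616.44
nΣXY − ΣXΣY = 39315.08 − 38755.08 = 560
nΣX² − (ΣX)² = 27788.6 − 26830.44 = 958.16; nΣY² − (ΣY)² = 56675.92 − 55979.56 = 696.36
r = 560 / √(958.16 × 696.36) = 560 / 816.8380 ≈ 0.686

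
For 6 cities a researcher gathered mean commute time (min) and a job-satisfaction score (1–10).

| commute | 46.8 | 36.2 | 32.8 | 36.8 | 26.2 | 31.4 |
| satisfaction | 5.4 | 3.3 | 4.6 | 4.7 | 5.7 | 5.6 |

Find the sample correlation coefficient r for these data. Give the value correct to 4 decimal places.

n = 6, Σx = 210.2, Σy = 29.3, Σx² = 7603.16, Σy² = 147.15, Σxy = 1021.2
nΣxy − ΣxΣy = 6127.2 − 6158.86 = -31.66
nΣx² − (Σx)² = 45618.96 − 44184.04 = 1434.92; nΣy² − (Σy)² = 882.9 − 858.49 = 24.41
r = -31.66 / √(1434.92 × 24.41) = -31.66 / 187.1534 ≈ -0.1692

-0.1692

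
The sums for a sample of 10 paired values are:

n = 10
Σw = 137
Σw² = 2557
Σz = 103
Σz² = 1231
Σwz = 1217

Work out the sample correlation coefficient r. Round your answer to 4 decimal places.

r = (nΣwz − ΣwΣz) / √[(nΣw² − (Σw)²)(nΣz² − (Σz)²)]
Numerator: 10×1217 − 137×103 = -1941
Denominator: √[(25570 − 18769)(12310 − 10609)] = √[6801 × 1701] = 3401.2499
r = -1941 / 3401.2499 ≈ -0.5707

-0.5707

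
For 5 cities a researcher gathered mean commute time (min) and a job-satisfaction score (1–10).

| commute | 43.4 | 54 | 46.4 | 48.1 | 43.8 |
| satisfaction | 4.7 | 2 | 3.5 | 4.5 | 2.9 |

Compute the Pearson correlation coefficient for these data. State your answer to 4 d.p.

n = 5, Σx = 235.7, Σy = 17.6, Σx² = 11184.57, Σy² = 67, Σxy = 817.85
nΣxy − ΣxΣy = 4089.25 − 4148.32 = -59.07
nΣx² − (Σx)² = 55922.85 − 55554.49 = 368.36; nΣy² − (Σy)² = 335 − 309.76 = 25.24
r = -59.07 / √(368.36 × 25.24) = -59.07 / 96.4231 ≈ -0.6126

-0.6126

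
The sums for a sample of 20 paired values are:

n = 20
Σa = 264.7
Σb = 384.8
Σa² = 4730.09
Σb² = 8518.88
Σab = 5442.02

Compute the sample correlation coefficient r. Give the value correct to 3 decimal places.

0.299

r = (nΣab − ΣaΣb) / √[(nΣa² − (Σa)²)(nΣb² − (Σb)²)]
Numerator: 20×5442.02 − 264.7×384.8 = 6983.84
Denominator: √[(94601.8 − 70066.09)(170377.6 − 148071.04)] = √[24535.71 × 22306.56] = 23394.5995
r = 6983.84 / 23394.5995 ≈ 0.299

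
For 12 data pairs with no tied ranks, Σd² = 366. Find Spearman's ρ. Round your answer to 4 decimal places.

-0.2797

ρ = 1 − 6Σd² / [n(n²−1)] = 1 − 6×366 / (12×143)
  = 1 − 2196/1716 = 1 − 1.27972 ≈ -0.2797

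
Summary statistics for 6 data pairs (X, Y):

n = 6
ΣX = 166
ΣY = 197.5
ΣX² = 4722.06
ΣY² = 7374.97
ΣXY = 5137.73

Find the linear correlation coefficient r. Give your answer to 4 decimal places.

-0.9707

r = (nΣXY − ΣXΣY) / √[(nΣX² − (ΣX)²)(nΣY² − (ΣY)²)]
Numerator: 6×5137.73 − 166×197.5 = -1958.62
Denominator: √[(28332.36 − 27556)(44249.82 − 39006.25)] = √[776.36 × 5243.57] = 2017.6467
r = -1958.62 / 2017.6467 ≈ -0.9707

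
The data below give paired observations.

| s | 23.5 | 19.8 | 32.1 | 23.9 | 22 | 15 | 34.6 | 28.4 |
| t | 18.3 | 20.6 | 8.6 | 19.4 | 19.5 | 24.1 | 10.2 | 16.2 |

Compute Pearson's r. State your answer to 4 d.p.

n = 8, Σs = 199.3, Σt = 136.9, Σs² = 5258.63, Σt² = 2537.11, Σst = 3181.15
nΣst − ΣsΣt = 25449.2 − 27284.17 = -1834.97
nΣs² − (Σs)² = 42069.04 − 39720.49 = 2348.55; nΣt² − (Σt)² = 20296.88 − 18741.61 = 1555.27
r = -1834.97 / √(2348.55 × 1555.27) = -1834.97 / 1911.1853 ≈ -0.9601

-0.9601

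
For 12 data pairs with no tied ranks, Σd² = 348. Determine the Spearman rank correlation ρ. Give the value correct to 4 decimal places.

ρ = 1 − 6Σd² / [n(n²−1)] = 1 − 6×348 / (12×143)
  = 1 − 2088/1716 = 1 − 1.21678 ≈ -0.2168

-0.2168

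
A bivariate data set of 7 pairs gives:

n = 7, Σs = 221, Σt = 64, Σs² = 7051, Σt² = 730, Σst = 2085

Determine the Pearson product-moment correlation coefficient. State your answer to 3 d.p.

0.623

r = (nΣst − ΣsΣt) / √[(nΣs² − (Σs)²)(nΣt² − (Σt)²)]
Numerator: 7×2085 − 221×64 = 451
Denominator: √[(49357 − 48841)(5110 − 4096)] = √[516 × 1014] = 723.3422
r = 451 / 723.3422 ≈ 0.623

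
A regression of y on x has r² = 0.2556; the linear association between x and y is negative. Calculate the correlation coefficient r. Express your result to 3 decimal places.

-0.506

|r| = √0.2556 = 0.506
The association is negative, so r = −0.506.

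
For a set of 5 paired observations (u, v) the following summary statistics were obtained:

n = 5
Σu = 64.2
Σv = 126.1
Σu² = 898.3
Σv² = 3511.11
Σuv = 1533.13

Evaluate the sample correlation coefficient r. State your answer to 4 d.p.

r = (nΣuv − ΣuΣv) / √[(nΣu² − (Σu)²)(nΣv² − (Σv)²)]
Numerator: 5×1533.13 − 64.2×126.1 = -429.97
Denominator: √[(4491.5 − 4121.64)(17555.55 − 15901.21)] = √[369.86 × 1654.34] = 782.2239
r = -429.97 / 782.2239 ≈ -0.5497

-0.5497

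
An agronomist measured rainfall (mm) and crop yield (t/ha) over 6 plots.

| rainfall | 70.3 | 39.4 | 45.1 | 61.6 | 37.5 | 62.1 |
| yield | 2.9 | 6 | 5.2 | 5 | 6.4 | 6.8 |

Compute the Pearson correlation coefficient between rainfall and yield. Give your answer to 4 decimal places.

-0.5841

n = 6, Σx = 316, Σy = 32.3, Σx² = 17585.68, Σy² = 183.65, Σxy = 1645.07
nΣxy − ΣxΣy = 9870.42 − 10206.8 = -336.38
nΣx² − (Σx)² = 105514.08 − 99856 = 5658.08; nΣy² − (Σy)² = 1101.9 − 1043.29 = 58.61
r = -336.38 / √(5658.08 × 58.61) = -336.38 / 575.8646 ≈ -0.5841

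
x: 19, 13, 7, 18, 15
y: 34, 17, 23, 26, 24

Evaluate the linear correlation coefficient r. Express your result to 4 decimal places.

n = 5, Σx = 72, Σy = 124, Σx² = 1128, Σy² = 3226, Σxy = 1856
nΣxy − ΣxΣy = 9280 − 8928 = 352
nΣx² − (Σx)² = 5640 − 5184 = 456; nΣy² − (Σy)² = 16130 − 15376 = 754
r = 352 / √(456 × 754) = 352 / 586.3651 ≈ 0.6003

0.6003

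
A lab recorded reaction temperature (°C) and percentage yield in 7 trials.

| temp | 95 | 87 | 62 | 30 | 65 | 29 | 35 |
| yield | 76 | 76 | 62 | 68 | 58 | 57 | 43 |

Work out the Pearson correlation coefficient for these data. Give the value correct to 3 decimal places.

n = 7, Σx = 403, Σy = 440, Σx² = 27629, Σy² = 28482, Σxy = 26644
nΣxy − ΣxΣy = 186508 − 177320 = 9188
nΣx² − (Σx)² = 193403 − 162409 = 30994; nΣy² − (Σy)² = 199374 − 193600 = 5774
r = 9188 / √(30994 × 5774) = 9188 / 13377.5691 ≈ 0.687

0.687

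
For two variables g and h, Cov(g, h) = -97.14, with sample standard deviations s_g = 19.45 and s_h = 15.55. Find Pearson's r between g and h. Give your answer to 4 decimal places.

-0.3212

r = Cov(g,h) / (s_g · s_h) = -97.14 / (19.45 × 15.55)
  = -97.14 / 302.4475 ≈ -0.3212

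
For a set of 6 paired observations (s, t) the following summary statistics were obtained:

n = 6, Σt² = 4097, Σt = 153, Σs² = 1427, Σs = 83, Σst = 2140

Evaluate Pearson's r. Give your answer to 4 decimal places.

r = (nΣst − ΣsΣt) / √[(nΣs² − (Σs)²)(nΣt² − (Σt)²)]
Numerator: 6×2140 − 83×153 = 141
Denominator: √[(8562 − 6889)(24582 − 23409)] = √[1673 × 1173] = 1400.8672
r = 141 / 1400.8672 ≈ 0.1007

0.1007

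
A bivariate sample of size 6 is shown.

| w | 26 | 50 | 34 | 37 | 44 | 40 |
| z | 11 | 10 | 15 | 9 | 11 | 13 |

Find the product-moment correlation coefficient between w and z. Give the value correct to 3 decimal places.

n = 6, Σw = 231, Σz = 69, Σw² = 9237, Σz² = 817, Σwz = 2633
nΣwz − ΣwΣz = 15798 − 15939 = -141
nΣw² − (Σw)² = 55422 − 53361 = 2061; nΣz² − (Σz)² = 4902 − 4761 = 141
r = -141 / √(2061 × 141) = -141 / 539.0742 ≈ -0.262

-0.262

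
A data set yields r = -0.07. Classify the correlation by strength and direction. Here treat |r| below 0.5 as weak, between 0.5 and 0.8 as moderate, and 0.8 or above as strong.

weak negative

r = -0.07 < 0 so the relationship is negative.
|r| = 0.07, which falls in the weak range.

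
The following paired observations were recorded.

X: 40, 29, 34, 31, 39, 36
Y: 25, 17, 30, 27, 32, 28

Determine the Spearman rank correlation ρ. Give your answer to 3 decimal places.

Rank X: 6, 1, 3, 2, 5, 4
Rank Y: 2, 1, 5, 3, 6, 4
d = rank(X) − rank(Y): 4, 0, -2, -1, -1, 0; Σd² = 22
ρ = 1 − 6Σd² / [n(n²−1)] = 1 − 6×22 / (6×35) = 1 − 132/210 ≈ 0.371

0.371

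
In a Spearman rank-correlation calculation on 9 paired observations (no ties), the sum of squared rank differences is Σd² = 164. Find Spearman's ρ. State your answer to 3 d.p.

ρ = 1 − 6Σd² / [n(n²−1)] = 1 − 6×164 / (9×80)
  = 1 − 984/720 = 1 − 1.3667 ≈ -0.367

-0.367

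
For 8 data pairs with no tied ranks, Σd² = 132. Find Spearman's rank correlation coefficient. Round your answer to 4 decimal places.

-0.5714

ρ = 1 − 6Σd² / [n(n²−1)] = 1 − 6×132 / (8×63)
  = 1 − 792/504 = 1 − 1.57143 ≈ -0.5714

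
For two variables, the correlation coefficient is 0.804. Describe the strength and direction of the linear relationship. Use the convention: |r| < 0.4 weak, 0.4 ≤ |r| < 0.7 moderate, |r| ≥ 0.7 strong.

r = 0.804 > 0 so the relationship is positive.
|r| = 0.804, which falls in the strong range.

strong positive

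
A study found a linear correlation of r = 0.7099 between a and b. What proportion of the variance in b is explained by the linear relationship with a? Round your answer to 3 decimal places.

r² = (0.7099)² = 0.504

0.504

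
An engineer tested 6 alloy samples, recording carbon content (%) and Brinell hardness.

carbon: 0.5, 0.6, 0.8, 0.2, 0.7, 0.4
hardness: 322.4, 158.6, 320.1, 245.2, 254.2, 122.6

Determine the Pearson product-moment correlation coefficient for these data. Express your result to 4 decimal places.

n = 6, Σx = 3.2, Σy = 1423.1, Σx² = 1.94, Σy² = 371331.17, Σxy = 788.46
nΣxy − ΣxΣy = 4730.76 − 4553.92 = 176.84
nΣx² − (Σx)² = 11.64 − 10.24 = 1.4; nΣy² − (Σy)² = 2227987.02 − 2025213.61 = 202773.41
r = 176.84 / √(1.4 × 202773.41) = 176.84 / 532.8065 ≈ 0.3319

0.3319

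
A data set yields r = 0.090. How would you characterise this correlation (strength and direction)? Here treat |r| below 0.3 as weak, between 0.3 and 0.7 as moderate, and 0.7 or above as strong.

r = 0.090 > 0 so the relationship is positive.
|r| = 0.090, which falls in the weak range.

weak positive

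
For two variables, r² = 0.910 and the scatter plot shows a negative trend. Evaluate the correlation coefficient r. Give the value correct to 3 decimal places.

-0.954

|r| = √0.910 = 0.954
The association is negative, so r = −0.954.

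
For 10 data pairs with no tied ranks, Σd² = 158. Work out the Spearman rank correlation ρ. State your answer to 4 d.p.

ρ = 1 − 6Σd² / [n(n²−1)] = 1 − 6×158 / (10×99)
  = 1 − 948/990 = 1 − 0.95758 ≈ 0.0424

0.0424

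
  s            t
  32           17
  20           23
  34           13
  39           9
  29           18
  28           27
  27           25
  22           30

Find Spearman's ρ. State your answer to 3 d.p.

-0.833

Rank s: 6, 1, 7, 8, 5, 4, 3, 2
Rank t: 3, 5, 2, 1, 4, 7, 6, 8
d = rank(s) − rank(t): 3, -4, 5, 7, 1, -3, -3, -6; Σd² = 154
ρ = 1 − 6Σd² / [n(n²−1)] = 1 − 6×154 / (8×63) = 1 − 924/504 ≈ -0.833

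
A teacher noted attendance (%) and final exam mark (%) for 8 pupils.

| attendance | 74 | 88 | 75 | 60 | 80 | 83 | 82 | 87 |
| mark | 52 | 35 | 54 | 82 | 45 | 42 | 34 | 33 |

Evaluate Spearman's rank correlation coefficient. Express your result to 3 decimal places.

-0.857

Rank attendance: 2, 8, 3, 1, 4, 6, 5, 7
Rank mark: 6, 3, 7, 8, 5, 4, 2, 1
d = rank(attendance) − rank(mark): -4, 5, -4, -7, -1, 2, 3, 6; Σd² = 156
ρ = 1 − 6Σd² / [n(n²−1)] = 1 − 6×156 / (8×63) = 1 − 936/504 ≈ -0.857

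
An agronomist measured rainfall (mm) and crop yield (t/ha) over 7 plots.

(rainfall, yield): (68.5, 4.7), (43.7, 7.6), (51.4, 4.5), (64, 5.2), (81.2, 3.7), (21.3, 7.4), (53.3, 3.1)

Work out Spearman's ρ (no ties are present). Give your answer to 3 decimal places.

-0.571

Rank rainfall: 6, 2, 3, 5, 7, 1, 4
Rank yield: 4, 7, 3, 5, 2, 6, 1
d = rank(rainfall) − rank(yield): 2, -5, 0, 0, 5, -5, 3; Σd² = 88
ρ = 1 − 6Σd² / [n(n²−1)] = 1 − 6×88 / (7×48) = 1 − 528/336 ≈ -0.571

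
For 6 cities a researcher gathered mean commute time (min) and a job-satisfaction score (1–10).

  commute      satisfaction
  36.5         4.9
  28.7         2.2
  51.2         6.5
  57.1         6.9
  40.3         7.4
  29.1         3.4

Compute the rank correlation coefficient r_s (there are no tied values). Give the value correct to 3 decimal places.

Rank commute: 3, 1, 5, 6, 4, 2
Rank satisfaction: 3, 1, 4, 5, 6, 2
d = rank(commute) − rank(satisfaction): 0, 0, 1, 1, -2, 0; Σd² = 6
ρ = 1 − 6Σd² / [n(n²−1)] = 1 − 6×6 / (6×35) = 1 − 36/210 ≈ 0.829

0.829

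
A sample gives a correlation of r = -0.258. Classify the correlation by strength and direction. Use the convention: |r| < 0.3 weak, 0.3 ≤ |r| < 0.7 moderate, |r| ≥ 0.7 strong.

r = -0.258 < 0 so the relationship is negative.
|r| = 0.258, which falls in the weak range.

weak negative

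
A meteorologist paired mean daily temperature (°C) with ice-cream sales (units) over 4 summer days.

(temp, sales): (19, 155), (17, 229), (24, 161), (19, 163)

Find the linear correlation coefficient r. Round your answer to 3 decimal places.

n = 4, Σx = 79, Σy = 708, Σx² = 1587, Σy² = 128956, Σxy = 13799
nΣxy − ΣxΣy = 55196 − 55932 = -736
nΣx² − (Σx)² = 6348 − 6241 = 107; nΣy² − (Σy)² = 515824 − 501264 = 14560
r = -736 / √(107 × 14560) = -736 / 1248.1667 ≈ -0.590

-0.590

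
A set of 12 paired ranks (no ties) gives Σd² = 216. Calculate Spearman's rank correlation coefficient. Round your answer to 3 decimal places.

0.245

ρ = 1 − 6Σd² / [n(n²−1)] = 1 − 6×216 / (12×143)
  = 1 − 1296/1716 = 1 − 0.7552 ≈ 0.245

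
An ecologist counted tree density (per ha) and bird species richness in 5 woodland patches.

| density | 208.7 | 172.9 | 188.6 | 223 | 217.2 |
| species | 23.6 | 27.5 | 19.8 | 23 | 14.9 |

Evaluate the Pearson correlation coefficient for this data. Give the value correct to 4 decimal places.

n = 5, Σx = 1010.4, Σy = 108.8, Σx² = 205924.9, Σy² = 2456.26, Σxy = 21779.63
nΣxy − ΣxΣy = 108898.15 − 109931.52 = -1033.37
nΣx² − (Σx)² = 1029624.5 − 1020908.16 = 8716.34; nΣy² − (Σy)² = 12281.3 − 11837.44 = 443.86
r = -1033.37 / √(8716.34 × 443.86) = -1033.37 / 1966.9354 ≈ -0.5254

-0.5254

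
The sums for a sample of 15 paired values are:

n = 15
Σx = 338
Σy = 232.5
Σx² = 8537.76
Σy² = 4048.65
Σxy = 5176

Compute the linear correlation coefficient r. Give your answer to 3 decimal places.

-0.098

r = (nΣxy − ΣxΣy) / √[(nΣx² − (Σx)²)(nΣy² − (Σy)²)]
Numerator: 15×5176 − 338×232.5 = -945
Denominator: √[(128066.4 − 114244)(60729.75 − 54056.25)] = √[13822.4 × 6673.5] = 9604.3629
r = -945 / 9604.3629 ≈ -0.098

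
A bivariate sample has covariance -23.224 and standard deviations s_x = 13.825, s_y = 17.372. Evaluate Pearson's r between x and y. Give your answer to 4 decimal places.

-0.0967

r = Cov(x,y) / (s_x · s_y) = -23.224 / (13.825 × 17.372)
  = -23.224 / 240.1679 ≈ -0.0967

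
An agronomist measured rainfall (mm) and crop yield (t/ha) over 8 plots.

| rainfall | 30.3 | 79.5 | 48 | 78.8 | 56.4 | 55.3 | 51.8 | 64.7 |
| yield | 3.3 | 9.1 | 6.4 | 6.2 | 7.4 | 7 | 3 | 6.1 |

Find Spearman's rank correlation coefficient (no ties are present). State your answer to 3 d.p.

Rank rainfall: 1, 8, 2, 7, 5, 4, 3, 6
Rank yield: 2, 8, 5, 4, 7, 6, 1, 3
d = rank(rainfall) − rank(yield): -1, 0, -3, 3, -2, -2, 2, 3; Σd² = 40
ρ = 1 − 6Σd² / [n(n²−1)] = 1 − 6×40 / (8×63) = 1 − 240/504 ≈ 0.524

0.524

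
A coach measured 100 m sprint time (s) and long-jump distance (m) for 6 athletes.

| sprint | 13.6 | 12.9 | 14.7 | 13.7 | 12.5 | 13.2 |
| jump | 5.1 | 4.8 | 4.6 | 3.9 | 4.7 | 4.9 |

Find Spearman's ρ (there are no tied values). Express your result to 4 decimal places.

Rank sprint: 4, 2, 6, 5, 1, 3
Rank jump: 6, 4, 2, 1, 3, 5
d = rank(sprint) − rank(jump): -2, -2, 4, 4, -2, -2; Σd² = 48
ρ = 1 − 6Σd² / [n(n²−1)] = 1 − 6×48 / (6×35) = 1 − 288/210 ≈ -0.3714

-0.3714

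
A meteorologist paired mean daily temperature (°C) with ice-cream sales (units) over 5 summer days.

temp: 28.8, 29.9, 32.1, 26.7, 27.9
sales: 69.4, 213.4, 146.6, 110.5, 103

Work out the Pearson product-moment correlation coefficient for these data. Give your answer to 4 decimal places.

0.4742

n = 5, Σx = 145.4, Σy = 642.9, Σx² = 4245.16, Σy² = 94666.73, Σxy = 18909.29
nΣxy − ΣxΣy = 94546.45 − 93477.66 = 1068.79
nΣx² − (Σx)² = 21225.8 − 21141.16 = 84.64; nΣy² − (Σy)² = 473333.65 − 413320.41 = 60013.24
r = 1068.79 / √(84.64 × 60013.24) = 1068.79 / 2253.7792 ≈ 0.4742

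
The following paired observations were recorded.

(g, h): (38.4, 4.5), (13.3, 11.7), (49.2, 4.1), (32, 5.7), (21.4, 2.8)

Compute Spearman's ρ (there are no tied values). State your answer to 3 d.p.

-0.400

Rank g: 4, 1, 5, 3, 2
Rank h: 3, 5, 2, 4, 1
d = rank(g) − rank(h): 1, -4, 3, -1, 1; Σd² = 28
ρ = 1 − 6Σd² / [n(n²−1)] = 1 − 6×28 / (5×24) = 1 − 168/120 ≈ -0.400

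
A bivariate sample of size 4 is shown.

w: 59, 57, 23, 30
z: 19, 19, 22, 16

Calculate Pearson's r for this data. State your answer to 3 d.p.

-0.155

n = 4, Σw = 169, Σz = 76, Σw² = 8159, Σz² = 1462, Σwz = 3190
nΣwz − ΣwΣz = 12760 − 12844 = -84
nΣw² − (Σw)² = 32636 − 28561 = 4075; nΣz² − (Σz)² = 5848 − 5776 = 72
r = -84 / √(4075 × 72) = -84 / 541.6641 ≈ -0.155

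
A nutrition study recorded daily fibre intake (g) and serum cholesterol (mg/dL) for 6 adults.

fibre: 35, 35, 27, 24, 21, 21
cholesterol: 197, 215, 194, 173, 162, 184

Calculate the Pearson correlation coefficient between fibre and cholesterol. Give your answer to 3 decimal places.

0.847

n = 6, Σx = 163, Σy = 1125, Σx² = 4637, Σy² = 212699, Σxy = 31076
nΣxy − ΣxΣy = 186456 − 183375 = 3081
nΣx² − (Σx)² = 27822 − 26569 = 1253; nΣy² − (Σy)² = 1276194 − 1265625 = 10569
r = 3081 / √(1253 × 10569) = 3081 / 3639.0874 ≈ 0.847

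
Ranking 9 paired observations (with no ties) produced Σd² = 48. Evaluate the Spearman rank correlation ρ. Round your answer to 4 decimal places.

ρ = 1 − 6Σd² / [n(n²−1)] = 1 − 6×48 / (9×80)
  = 1 − 288/720 = 1 − 0.40000 ≈ 0.6000

0.6000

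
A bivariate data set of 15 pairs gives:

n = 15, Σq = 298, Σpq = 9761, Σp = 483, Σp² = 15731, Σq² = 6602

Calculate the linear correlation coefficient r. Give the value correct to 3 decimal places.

0.474

r = (nΣpq − ΣpΣq) / √[(nΣp² − (Σp)²)(nΣq² − (Σq)²)]
Numerator: 15×9761 − 483×298 = 2481
Denominator: √[(235965 − 233289)(99030 − 88804)] = √[2676 × 10226] = 5231.1352
r = 2481 / 5231.1352 ≈ 0.474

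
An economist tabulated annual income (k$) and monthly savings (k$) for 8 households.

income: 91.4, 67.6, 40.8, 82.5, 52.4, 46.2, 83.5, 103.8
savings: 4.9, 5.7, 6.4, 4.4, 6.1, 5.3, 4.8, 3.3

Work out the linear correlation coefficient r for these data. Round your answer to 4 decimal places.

n = 8, Σx = 568.2, Σy = 40.9, Σx² = 44021.5, Σy² = 216.05, Σxy = 2765.14
nΣxy − ΣxΣy = 22121.12 − 23239.38 = -1118.26
nΣx² − (Σx)² = 352172 − 322851.24 = 29320.76; nΣy² − (Σy)² = 1728.4 − 1672.81 = 55.59
r = -1118.26 / √(29320.76 × 55.59) = -1118.26 / 1276.6914 ≈ -0.8759

-0.8759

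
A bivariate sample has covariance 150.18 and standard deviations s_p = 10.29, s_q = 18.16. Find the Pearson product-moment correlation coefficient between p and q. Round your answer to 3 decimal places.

r = Cov(p,q) / (s_p · s_q) = 150.18 / (10.29 × 18.16)
  = 150.18 / 186.8664 ≈ 0.804

0.804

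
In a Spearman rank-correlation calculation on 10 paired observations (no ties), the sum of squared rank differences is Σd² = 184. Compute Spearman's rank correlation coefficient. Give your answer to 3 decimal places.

-0.115

ρ = 1 − 6Σd² / [n(n²−1)] = 1 − 6×184 / (10×99)
  = 1 − 1104/990 = 1 − 1.1152 ≈ -0.115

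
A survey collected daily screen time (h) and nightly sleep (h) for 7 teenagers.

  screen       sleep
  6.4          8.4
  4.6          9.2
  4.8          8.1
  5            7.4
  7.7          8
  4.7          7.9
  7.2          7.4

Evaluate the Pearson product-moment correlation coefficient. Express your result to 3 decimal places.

n = 7, Σx = 40.4, Σy = 56.4, Σx² = 243.38, Σy² = 456.74, Σxy = 323.97
nΣxy − ΣxΣy = 2267.79 − 2278.56 = -10.77
nΣx² − (Σx)² = 1703.66 − 1632.16 = 71.5; nΣy² − (Σy)² = 3197.18 − 3180.96 = 16.22
r = -10.77 / √(71.5 × 16.22) = -10.77 / 34.0548 ≈ -0.316

-0.316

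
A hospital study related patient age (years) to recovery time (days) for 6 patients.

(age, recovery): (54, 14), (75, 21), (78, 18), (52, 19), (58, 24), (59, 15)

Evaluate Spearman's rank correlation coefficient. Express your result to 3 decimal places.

0.086

Rank age: 2, 5, 6, 1, 3, 4
Rank recovery: 1, 5, 3, 4, 6, 2
d = rank(age) − rank(recovery): 1, 0, 3, -3, -3, 2; Σd² = 32
ρ = 1 − 6Σd² / [n(n²−1)] = 1 − 6×32 / (6×35) = 1 − 192/210 ≈ 0.086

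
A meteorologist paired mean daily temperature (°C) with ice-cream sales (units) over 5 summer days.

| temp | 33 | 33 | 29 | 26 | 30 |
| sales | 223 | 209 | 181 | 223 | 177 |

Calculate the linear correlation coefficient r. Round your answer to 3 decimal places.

n = 5, Σx = 151, Σy = 1013, Σx² = 4595, Σy² = 207229, Σxy = 30613
nΣxy − ΣxΣy = 153065 − 152963 = 102
nΣx² − (Σx)² = 22975 − 22801 = 174; nΣy² − (Σy)² = 1036145 − 1026169 = 9976
r = 102 / √(174 × 9976) = 102 / 1317.5067 ≈ 0.077

0.077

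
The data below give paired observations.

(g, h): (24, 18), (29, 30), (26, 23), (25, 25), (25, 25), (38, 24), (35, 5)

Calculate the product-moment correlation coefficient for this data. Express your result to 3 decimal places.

-0.343

n = 7, Σg = 202, Σh = 150, Σg² = 6012, Σh² = 3604, Σgh = 4237
nΣgh − ΣgΣh = 29659 − 30300 = -641
nΣg² − (Σg)² = 42084 − 40804 = 1280; nΣh² − (Σh)² = 25228 − 22500 = 2728
r = -641 / √(1280 × 2728) = -641 / 1868.6466 ≈ -0.343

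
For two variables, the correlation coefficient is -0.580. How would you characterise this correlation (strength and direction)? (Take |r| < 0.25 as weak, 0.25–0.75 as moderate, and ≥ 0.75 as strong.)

r = -0.580 < 0 so the relationship is negative.
|r| = 0.580, which falls in the moderate range.

moderate negative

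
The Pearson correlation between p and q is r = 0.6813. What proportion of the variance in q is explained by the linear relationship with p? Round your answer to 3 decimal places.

0.464

r² = (0.6813)² = 0.464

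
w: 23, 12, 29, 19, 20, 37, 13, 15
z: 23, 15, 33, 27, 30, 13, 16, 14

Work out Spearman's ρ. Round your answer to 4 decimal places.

0.1905

Rank w: 6, 1, 7, 4, 5, 8, 2, 3
Rank z: 5, 3, 8, 6, 7, 1, 4, 2
d = rank(w) − rank(z): 1, -2, -1, -2, -2, 7, -2, 1; Σd² = 68
ρ = 1 − 6Σd² / [n(n²−1)] = 1 − 6×68 / (8×63) = 1 − 408/504 ≈ 0.1905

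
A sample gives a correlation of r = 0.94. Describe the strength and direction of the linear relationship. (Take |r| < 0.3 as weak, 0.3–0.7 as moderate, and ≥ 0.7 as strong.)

strong positive

r = 0.94 > 0 so the relationship is positive.
|r| = 0.94, which falls in the strong range.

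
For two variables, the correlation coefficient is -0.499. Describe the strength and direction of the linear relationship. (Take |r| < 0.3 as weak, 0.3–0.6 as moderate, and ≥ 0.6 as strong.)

r = -0.499 < 0 so the relationship is negative.
|r| = 0.499, which falls in the moderate range.

moderate negative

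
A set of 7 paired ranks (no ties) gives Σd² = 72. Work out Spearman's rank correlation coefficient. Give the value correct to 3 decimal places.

-0.286

ρ = 1 − 6Σd² / [n(n²−1)] = 1 − 6×72 / (7×48)
  = 1 − 432/336 = 1 − 1.2857 ≈ -0.286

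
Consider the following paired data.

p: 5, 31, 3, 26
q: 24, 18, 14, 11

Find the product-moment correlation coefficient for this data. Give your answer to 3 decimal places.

n = 4, Σp = 65, Σq = 67, Σp² = 1671, Σq² = 1217, Σpq = 1006
nΣpq − ΣpΣq = 4024 − 4355 = -331
nΣp² − (Σp)² = 6684 − 4225 = 2459; nΣq² − (Σq)² = 4868 − 4489 = 379
r = -331 / √(2459 × 379) = -331 / 965.3813 ≈ -0.343

-0.343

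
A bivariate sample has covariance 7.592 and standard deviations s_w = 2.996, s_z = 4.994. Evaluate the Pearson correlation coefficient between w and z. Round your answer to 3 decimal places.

0.507

r = Cov(w,z) / (s_w · s_z) = 7.592 / (2.996 × 4.994)
  = 7.592 / 14.9620 ≈ 0.507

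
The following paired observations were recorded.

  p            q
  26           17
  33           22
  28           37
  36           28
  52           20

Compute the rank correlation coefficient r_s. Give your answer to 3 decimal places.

0.100

Rank p: 1, 3, 2, 4, 5
Rank q: 1, 3, 5, 4, 2
d = rank(p) − rank(q): 0, 0, -3, 0, 3; Σd² = 18
ρ = 1 − 6Σd² / [n(n²−1)] = 1 − 6×18 / (5×24) = 1 − 108/120 ≈ 0.100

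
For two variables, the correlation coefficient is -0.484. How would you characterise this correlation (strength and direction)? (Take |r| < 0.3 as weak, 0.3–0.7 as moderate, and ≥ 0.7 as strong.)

moderate negative

r = -0.484 < 0 so the relationship is negative.
|r| = 0.484, which falls in the moderate range.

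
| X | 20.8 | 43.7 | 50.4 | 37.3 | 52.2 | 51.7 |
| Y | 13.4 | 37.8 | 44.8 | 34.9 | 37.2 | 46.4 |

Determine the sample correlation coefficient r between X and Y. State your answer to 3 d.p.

n = 6, ΣX = 256.1, ΣY = 214.5, ΣX² = 11671.51, ΣY² = 8370.25, ΣXY = 9830.99
nΣXY − ΣXΣY = 58985.94 − 54933.45 = 4052.49
nΣX² − (ΣX)² = 70029.06 − 65587.21 = 4441.85; nΣY² − (ΣY)² = 50221.5 − 46010.25 = 4211.25
r = 4052.49 / √(4441.85 × 4211.25) = 4052.49 / 4325.0134 ≈ 0.937

0.937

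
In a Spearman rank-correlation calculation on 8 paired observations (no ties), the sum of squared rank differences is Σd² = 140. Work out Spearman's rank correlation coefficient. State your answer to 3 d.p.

-0.667

ρ = 1 − 6Σd² / [n(n²−1)] = 1 − 6×140 / (8×63)
  = 1 − 840/504 = 1 − 1.6667 ≈ -0.667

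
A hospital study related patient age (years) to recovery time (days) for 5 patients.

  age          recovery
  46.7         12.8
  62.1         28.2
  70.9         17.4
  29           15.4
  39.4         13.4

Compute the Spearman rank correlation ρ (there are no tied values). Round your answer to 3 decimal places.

Rank age: 3, 4, 5, 1, 2
Rank recovery: 1, 5, 4, 3, 2
d = rank(age) − rank(recovery): 2, -1, 1, -2, 0; Σd² = 10
ρ = 1 − 6Σd² / [n(n²−1)] = 1 − 6×10 / (5×24) = 1 − 60/120 ≈ 0.500

0.500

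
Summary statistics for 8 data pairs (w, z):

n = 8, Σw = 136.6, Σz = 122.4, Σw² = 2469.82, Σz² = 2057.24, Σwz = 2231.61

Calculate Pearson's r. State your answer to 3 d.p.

r = (nΣwz − ΣwΣz) / √[(nΣw² − (Σw)²)(nΣz² − (Σz)²)]
Numerator: 8×2231.61 − 136.6×122.4 = 1133.04
Denominator: √[(19758.56 − 18659.56)(16457.92 − 14981.76)] = √[1099 × 1476.16] = 1273.6953
r = 1133.04 / 1273.6953 ≈ 0.890

0.890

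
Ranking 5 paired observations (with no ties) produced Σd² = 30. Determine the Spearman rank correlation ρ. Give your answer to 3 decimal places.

ρ = 1 − 6Σd² / [n(n²−1)] = 1 − 6×30 / (5×24)
  = 1 − 180/120 = 1 − 1.5000 ≈ -0.500

-0.500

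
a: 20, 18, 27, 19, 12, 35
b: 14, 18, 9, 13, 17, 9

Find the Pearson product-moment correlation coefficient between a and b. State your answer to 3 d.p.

n = 6, Σa = 131, Σb = 80, Σa² = 3183, Σb² = 1140, Σab = 1613
nΣab − ΣaΣb = 9678 − 10480 = -802
nΣa² − (Σa)² = 19098 − 17161 = 1937; nΣb² − (Σb)² = 6840 − 6400 = 440
r = -802 / √(1937 × 440) = -802 / 923.1901 ≈ -0.869

-0.869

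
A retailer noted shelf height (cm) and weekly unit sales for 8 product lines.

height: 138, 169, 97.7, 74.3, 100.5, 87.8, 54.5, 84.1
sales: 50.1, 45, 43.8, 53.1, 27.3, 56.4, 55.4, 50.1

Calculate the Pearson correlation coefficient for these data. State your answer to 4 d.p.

n = 8, Σx = 805.9, Σy = 381.2, Σx² = 90522.93, Σy² = 18778.48, Σxy = 37671.67
nΣxy − ΣxΣy = 301373.36 − 307209.08 = -5835.72
nΣx² − (Σx)² = 724183.44 − 649474.81 = 74708.63; nΣy² − (Σy)² = 150227.84 − 145313.44 = 4914.4
r = -5835.72 / √(74708.63 × 4914.4) = -5835.72 / 19161.1088 ≈ -0.3046

-0.3046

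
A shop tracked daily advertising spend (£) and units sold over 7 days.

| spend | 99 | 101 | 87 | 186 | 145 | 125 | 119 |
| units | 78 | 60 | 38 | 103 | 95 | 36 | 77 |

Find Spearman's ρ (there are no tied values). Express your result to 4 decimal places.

Rank spend: 2, 3, 1, 7, 6, 5, 4
Rank units: 5, 3, 2, 7, 6, 1, 4
d = rank(spend) − rank(units): -3, 0, -1, 0, 0, 4, 0; Σd² = 26
ρ = 1 − 6Σd² / [n(n²−1)] = 1 − 6×26 / (7×48) = 1 − 156/336 ≈ 0.5357

0.5357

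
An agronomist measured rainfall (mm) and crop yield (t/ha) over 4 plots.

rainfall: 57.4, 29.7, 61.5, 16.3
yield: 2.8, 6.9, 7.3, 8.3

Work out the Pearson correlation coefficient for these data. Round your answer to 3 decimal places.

n = 4, Σx = 164.9, Σy = 25.3, Σx² = 8224.79, Σy² = 177.63, Σxy = 949.89
nΣxy − ΣxΣy = 3799.56 − 4171.97 = -372.41
nΣx² − (Σx)² = 32899.16 − 27192.01 = 5707.15; nΣy² − (Σy)² = 710.52 − 640.09 = 70.43
r = -372.41 / √(5707.15 × 70.43) = -372.41 / 633.9989 ≈ -0.587

-0.587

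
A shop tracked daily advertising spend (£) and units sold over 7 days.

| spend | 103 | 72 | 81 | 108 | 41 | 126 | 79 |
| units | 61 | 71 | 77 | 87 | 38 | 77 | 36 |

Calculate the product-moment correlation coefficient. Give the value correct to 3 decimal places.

n = 7, Σx = 610, Σy = 447, Σx² = 57816, Σy² = 30929, Σxy = 41132
nΣxy − ΣxΣy = 287924 − 272670 = 15254
nΣx² − (Σx)² = 404712 − 372100 = 32612; nΣy² − (Σy)² = 216503 − 199809 = 16694
r = 15254 / √(32612 × 16694) = 15254 / 23332.9108 ≈ 0.654

0.654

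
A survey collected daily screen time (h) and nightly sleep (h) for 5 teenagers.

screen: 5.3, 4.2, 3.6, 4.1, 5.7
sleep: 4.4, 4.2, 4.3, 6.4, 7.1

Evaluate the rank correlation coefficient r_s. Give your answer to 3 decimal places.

0.500

Rank screen: 4, 3, 1, 2, 5
Rank sleep: 3, 1, 2, 4, 5
d = rank(screen) − rank(sleep): 1, 2, -1, -2, 0; Σd² = 10
ρ = 1 − 6Σd² / [n(n²−1)] = 1 − 6×10 / (5×24) = 1 − 60/120 ≈ 0.500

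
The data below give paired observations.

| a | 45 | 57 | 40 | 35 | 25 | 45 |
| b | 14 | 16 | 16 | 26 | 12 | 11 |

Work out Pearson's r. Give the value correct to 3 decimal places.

n = 6, Σa = 247, Σb = 95, Σa² = 10749, Σb² = 1649, Σab = 3887
nΣab − ΣaΣb = 23322 − 23465 = -143
nΣa² − (Σa)² = 64494 − 61009 = 3485; nΣb² − (Σb)² = 9894 − 9025 = 869
r = -143 / √(3485 × 869) = -143 / 1740.2485 ≈ -0.082

-0.082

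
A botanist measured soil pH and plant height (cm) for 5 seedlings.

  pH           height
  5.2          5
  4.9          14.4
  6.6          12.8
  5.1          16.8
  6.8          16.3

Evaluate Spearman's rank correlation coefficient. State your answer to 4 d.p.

Rank pH: 3, 1, 4, 2, 5
Rank height: 1, 3, 2, 5, 4
d = rank(pH) − rank(height): 2, -2, 2, -3, 1; Σd² = 22
ρ = 1 − 6Σd² / [n(n²−1)] = 1 − 6×22 / (5×24) = 1 − 132/120 ≈ -0.1000

-0.1000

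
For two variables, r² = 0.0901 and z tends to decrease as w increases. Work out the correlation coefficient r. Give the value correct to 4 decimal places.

|r| = √0.0901 = 0.3002
The association is negative, so r = −0.3002.

-0.3002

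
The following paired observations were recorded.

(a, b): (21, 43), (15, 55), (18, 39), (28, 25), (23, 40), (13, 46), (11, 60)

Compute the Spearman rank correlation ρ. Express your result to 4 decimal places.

-0.8571

Rank a: 5, 3, 4, 7, 6, 2, 1
Rank b: 4, 6, 2, 1, 3, 5, 7
d = rank(a) − rank(b): 1, -3, 2, 6, 3, -3, -6; Σd² = 104
ρ = 1 − 6Σd² / [n(n²−1)] = 1 − 6×104 / (7×48) = 1 − 624/336 ≈ -0.8571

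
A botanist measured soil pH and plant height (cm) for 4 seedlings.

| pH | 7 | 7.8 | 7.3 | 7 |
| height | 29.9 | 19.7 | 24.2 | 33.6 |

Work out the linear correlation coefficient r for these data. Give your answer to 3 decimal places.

-0.937

n = 4, Σx = 29.1, Σy = 107.4, Σx² = 212.13, Σy² = 2996.7, Σxy = 774.82
nΣxy − ΣxΣy = 3099.28 − 3125.34 = -26.06
nΣx² − (Σx)² = 848.52 − 846.81 = 1.71; nΣy² − (Σy)² = 11986.8 − 11534.76 = 452.04
r = -26.06 / √(1.71 × 452.04) = -26.06 / 27.8027 ≈ -0.937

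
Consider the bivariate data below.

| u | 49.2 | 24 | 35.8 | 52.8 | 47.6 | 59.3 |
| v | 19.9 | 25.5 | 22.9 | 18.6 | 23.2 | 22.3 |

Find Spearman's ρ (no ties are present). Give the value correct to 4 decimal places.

-0.7714

Rank u: 4, 1, 2, 5, 3, 6
Rank v: 2, 6, 4, 1, 5, 3
d = rank(u) − rank(v): 2, -5, -2, 4, -2, 3; Σd² = 62
ρ = 1 − 6Σd² / [n(n²−1)] = 1 − 6×62 / (6×35) = 1 − 372/210 ≈ -0.7714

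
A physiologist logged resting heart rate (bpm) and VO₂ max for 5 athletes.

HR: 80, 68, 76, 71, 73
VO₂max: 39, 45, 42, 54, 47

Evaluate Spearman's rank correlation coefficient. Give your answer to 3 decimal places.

-0.700

Rank HR: 5, 1, 4, 2, 3
Rank VO₂max: 1, 3, 2, 5, 4
d = rank(HR) − rank(VO₂max): 4, -2, 2, -3, -1; Σd² = 34
ρ = 1 − 6Σd² / [n(n²−1)] = 1 − 6×34 / (5×24) = 1 − 204/120 ≈ -0.700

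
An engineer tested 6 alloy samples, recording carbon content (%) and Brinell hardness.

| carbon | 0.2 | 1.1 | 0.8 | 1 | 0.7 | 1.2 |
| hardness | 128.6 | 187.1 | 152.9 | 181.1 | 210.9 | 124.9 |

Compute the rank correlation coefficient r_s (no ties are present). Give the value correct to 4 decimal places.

-0.2000

Rank carbon: 1, 5, 3, 4, 2, 6
Rank hardness: 2, 5, 3, 4, 6, 1
d = rank(carbon) − rank(hardness): -1, 0, 0, 0, -4, 5; Σd² = 42
ρ = 1 − 6Σd² / [n(n²−1)] = 1 − 6×42 / (6×35) = 1 − 252/210 ≈ -0.2000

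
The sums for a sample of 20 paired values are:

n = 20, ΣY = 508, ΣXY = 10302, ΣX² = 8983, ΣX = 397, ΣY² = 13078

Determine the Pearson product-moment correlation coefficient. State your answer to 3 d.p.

r = (nΣXY − ΣXΣY) / √[(nΣX² − (ΣX)²)(nΣY² − (ΣY)²)]
Numerator: 20×10302 − 397×508 = 4364
Denominator: √[(179660 − 157609)(261560 − 258064)] = √[22051 × 3496] = 8780.1080
r = 4364 / 8780.1080 ≈ 0.497

0.497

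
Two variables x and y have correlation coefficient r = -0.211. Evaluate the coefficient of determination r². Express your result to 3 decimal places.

0.045

r² = (-0.211)² = 0.045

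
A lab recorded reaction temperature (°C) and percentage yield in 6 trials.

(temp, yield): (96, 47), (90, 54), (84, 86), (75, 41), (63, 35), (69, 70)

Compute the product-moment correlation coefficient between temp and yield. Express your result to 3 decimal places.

n = 6, Σx = 477, Σy = 333, Σx² = 38727, Σy² = 20327, Σxy = 26706
nΣxy − ΣxΣy = 160236 − 158841 = 1395
nΣx² − (Σx)² = 232362 − 227529 = 4833; nΣy² − (Σy)² = 121962 − 110889 = 11073
r = 1395 / √(4833 × 11073) = 1395 / 7315.4500 ≈ 0.191

0.191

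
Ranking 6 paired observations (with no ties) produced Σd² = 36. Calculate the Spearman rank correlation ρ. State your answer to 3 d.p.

ρ = 1 − 6Σd² / [n(n²−1)] = 1 − 6×36 / (6×35)
  = 1 − 216/210 = 1 − 1.0286 ≈ -0.029

-0.029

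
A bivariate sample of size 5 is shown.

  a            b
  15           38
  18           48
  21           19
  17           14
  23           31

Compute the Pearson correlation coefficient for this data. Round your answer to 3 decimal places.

n = 5, Σa = 94, Σb = 150, Σa² = 1808, Σb² = 5266, Σab = 2784
nΣab − ΣaΣb = 13920 − 14100 = -180
nΣa² − (Σa)² = 9040 − 8836 = 204; nΣb² − (Σb)² = 26330 − 22500 = 3830
r = -180 / √(204 × 3830) = -180 / 883.9231 ≈ -0.204

-0.204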